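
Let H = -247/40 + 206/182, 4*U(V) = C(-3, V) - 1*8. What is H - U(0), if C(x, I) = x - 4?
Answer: -4707/3640 ≈ -1.2931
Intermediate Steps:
C(x, I) = -4 + x
U(V) = -15/4 (U(V) = ((-4 - 3) - 1*8)/4 = (-7 - 8)/4 = (¼)*(-15) = -15/4)
H = -18357/3640 (H = -247*1/40 + 206*(1/182) = -247/40 + 103/91 = -18357/3640 ≈ -5.0431)
H - U(0) = -18357/3640 - 1*(-15/4) = -18357/3640 + 15/4 = -4707/3640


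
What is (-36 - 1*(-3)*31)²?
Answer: 3249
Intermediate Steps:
(-36 - 1*(-3)*31)² = (-36 + 3*31)² = (-36 + 93)² = 57² = 3249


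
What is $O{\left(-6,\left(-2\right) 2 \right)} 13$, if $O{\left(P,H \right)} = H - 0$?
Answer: $-52$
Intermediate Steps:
$O{\left(P,H \right)} = H$ ($O{\left(P,H \right)} = H + 0 = H$)
$O{\left(-6,\left(-2\right) 2 \right)} 13 = \left(-2\right) 2 \cdot 13 = \left(-4\right) 13 = -52$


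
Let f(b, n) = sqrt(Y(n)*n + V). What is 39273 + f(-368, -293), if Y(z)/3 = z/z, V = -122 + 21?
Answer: 39273 + 14*I*sqrt(5) ≈ 39273.0 + 31.305*I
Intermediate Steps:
V = -101
Y(z) = 3 (Y(z) = 3*(z/z) = 3*1 = 3)
f(b, n) = sqrt(-101 + 3*n) (f(b, n) = sqrt(3*n - 101) = sqrt(-101 + 3*n))
39273 + f(-368, -293) = 39273 + sqrt(-101 + 3*(-293)) = 39273 + sqrt(-101 - 879) = 39273 + sqrt(-980) = 39273 + 14*I*sqrt(5)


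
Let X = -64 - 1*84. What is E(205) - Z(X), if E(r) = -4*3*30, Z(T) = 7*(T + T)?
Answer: 1712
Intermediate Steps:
X = -148 (X = -64 - 84 = -148)
Z(T) = 14*T (Z(T) = 7*(2*T) = 14*T)
E(r) = -360 (E(r) = -12*30 = -360)
E(205) - Z(X) = -360 - 14*(-148) = -360 - 1*(-2072) = -360 + 2072 = 1712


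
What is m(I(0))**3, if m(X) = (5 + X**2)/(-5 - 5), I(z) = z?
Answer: -1/8 ≈ -0.12500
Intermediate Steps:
m(X) = -1/2 - X**2/10 (m(X) = (5 + X**2)/(-10) = (5 + X**2)*(-1/10) = -1/2 - X**2/10)
m(I(0))**3 = (-1/2 - 1/10*0**2)**3 = (-1/2 - 1/10*0)**3 = (-1/2 + 0)**3 = (-1/2)**3 = -1/8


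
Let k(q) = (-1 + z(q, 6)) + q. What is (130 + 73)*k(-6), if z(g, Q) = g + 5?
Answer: -1624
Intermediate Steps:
z(g, Q) = 5 + g
k(q) = 4 + 2*q (k(q) = (-1 + (5 + q)) + q = (4 + q) + q = 4 + 2*q)
(130 + 73)*k(-6) = (130 + 73)*(4 + 2*(-6)) = 203*(4 - 12) = 203*(-8) = -1624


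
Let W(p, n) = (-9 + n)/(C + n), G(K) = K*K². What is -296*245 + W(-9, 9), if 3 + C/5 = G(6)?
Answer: -72520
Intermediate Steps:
G(K) = K³
C = 1065 (C = -15 + 5*6³ = -15 + 5*216 = -15 + 1080 = 1065)
W(p, n) = (-9 + n)/(1065 + n)
-296*245 + W(-9, 9) = -296*245 + (-9 + 9)/(1065 + 9) = -72520 + 0/1074 = -72520 + (1/1074)*0 = -72520 + 0 = -72520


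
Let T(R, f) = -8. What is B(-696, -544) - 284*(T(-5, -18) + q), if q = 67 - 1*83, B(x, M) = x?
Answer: 6120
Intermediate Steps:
q = -16 (q = 67 - 83 = -16)
B(-696, -544) - 284*(T(-5, -18) + q) = -696 - 284*(-8 - 16) = -696 - 284*(-24) = -696 + 6816 = 6120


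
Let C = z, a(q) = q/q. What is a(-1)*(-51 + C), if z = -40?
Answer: -91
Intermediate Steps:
a(q) = 1
C = -40
a(-1)*(-51 + C) = 1*(-51 - 40) = 1*(-91) = -91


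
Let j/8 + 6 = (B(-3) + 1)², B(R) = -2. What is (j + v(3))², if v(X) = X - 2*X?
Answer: 1849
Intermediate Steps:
v(X) = -X
j = -40 (j = -48 + 8*(-2 + 1)² = -48 + 8*(-1)² = -48 + 8*1 = -48 + 8 = -40)
(j + v(3))² = (-40 - 1*3)² = (-40 - 3)² = (-43)² = 1849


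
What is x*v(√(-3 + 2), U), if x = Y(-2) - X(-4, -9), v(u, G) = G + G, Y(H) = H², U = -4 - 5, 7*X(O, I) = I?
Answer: -666/7 ≈ -95.143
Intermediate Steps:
X(O, I) = I/7
U = -9
v(u, G) = 2*G
x = 37/7 (x = (-2)² - (-9)/7 = 4 - 1*(-9/7) = 4 + 9/7 = 37/7 ≈ 5.2857)
x*v(√(-3 + 2), U) = 37*(2*(-9))/7 = (37/7)*(-18) = -666/7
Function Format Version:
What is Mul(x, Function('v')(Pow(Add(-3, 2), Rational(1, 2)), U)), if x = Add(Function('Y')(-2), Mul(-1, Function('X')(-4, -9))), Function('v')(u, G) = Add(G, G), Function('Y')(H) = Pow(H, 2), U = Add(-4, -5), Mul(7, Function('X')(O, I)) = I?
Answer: Rational(-666, 7) ≈ -95.143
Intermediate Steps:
Function('X')(O, I) = Mul(Rational(1, 7), I)
U = -9
Function('v')(u, G) = Mul(2, G)
x = Rational(37, 7) (x = Add(Pow(-2, 2), Mul(-1, Mul(Rational(1, 7), -9))) = Add(4, Mul(-1, Rational(-9, 7))) = Add(4, Rational(9, 7)) = Rational(37, 7) ≈ 5.2857)
Mul(x, Function('v')(Pow(Add(-3, 2), Rational(1, 2)), U)) = Mul(Rational(37, 7), Mul(2, -9)) = Mul(Rational(37, 7), -18) = Rational(-666, 7)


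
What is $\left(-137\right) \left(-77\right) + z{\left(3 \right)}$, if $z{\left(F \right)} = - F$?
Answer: $10546$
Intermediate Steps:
$\left(-137\right) \left(-77\right) + z{\left(3 \right)} = \left(-137\right) \left(-77\right) - 3 = 10549 - 3 = 10546$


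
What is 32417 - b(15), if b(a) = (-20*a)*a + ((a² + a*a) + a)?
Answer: 36452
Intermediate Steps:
b(a) = a - 18*a² (b(a) = -20*a² + ((a² + a²) + a) = -20*a² + (2*a² + a) = -20*a² + (a + 2*a²) = a - 18*a²)
32417 - b(15) = 32417 - 15*(1 - 18*15) = 32417 - 15*(1 - 270) = 32417 - 15*(-269) = 32417 - 1*(-4035) = 32417 + 4035 = 36452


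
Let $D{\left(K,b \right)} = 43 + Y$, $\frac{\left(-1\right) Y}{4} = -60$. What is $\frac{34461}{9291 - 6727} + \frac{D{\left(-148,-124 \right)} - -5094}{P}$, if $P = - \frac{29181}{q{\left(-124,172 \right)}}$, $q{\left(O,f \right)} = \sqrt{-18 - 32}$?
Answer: $\frac{34461}{2564} - \frac{26885 i \sqrt{2}}{29181} \approx 13.44 - 1.3029 i$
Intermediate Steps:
$Y = 240$ ($Y = \left(-4\right) \left(-60\right) = 240$)
$q{\left(O,f \right)} = 5 i \sqrt{2}$ ($q{\left(O,f \right)} = \sqrt{-50} = 5 i \sqrt{2}$)
$D{\left(K,b \right)} = 283$ ($D{\left(K,b \right)} = 43 + 240 = 283$)
$P = \frac{29181 i \sqrt{2}}{10}$ ($P = - \frac{29181}{5 i \sqrt{2}} = - 29181 \left(- \frac{i \sqrt{2}}{10}\right) = \frac{29181 i \sqrt{2}}{10} \approx 4126.8 i$)
$\frac{34461}{9291 - 6727} + \frac{D{\left(-148,-124 \right)} - -5094}{P} = \frac{34461}{9291 - 6727} + \frac{283 - -5094}{\frac{29181}{10} i \sqrt{2}} = \frac{34461}{9291 - 6727} + \left(283 + 5094\right) \left(- \frac{5 i \sqrt{2}}{29181}\right) = \frac{34461}{2564} + 5377 \left(- \frac{5 i \sqrt{2}}{29181}\right) = 34461 \cdot \frac{1}{2564} - \frac{26885 i \sqrt{2}}{29181} = \frac{34461}{2564} - \frac{26885 i \sqrt{2}}{29181}$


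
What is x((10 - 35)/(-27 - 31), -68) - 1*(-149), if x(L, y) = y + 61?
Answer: 142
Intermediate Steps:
x(L, y) = 61 + y
x((10 - 35)/(-27 - 31), -68) - 1*(-149) = (61 - 68) - 1*(-149) = -7 + 149 = 142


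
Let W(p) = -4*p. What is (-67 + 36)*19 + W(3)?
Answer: -601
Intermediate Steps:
(-67 + 36)*19 + W(3) = (-67 + 36)*19 - 4*3 = -31*19 - 12 = -589 - 12 = -601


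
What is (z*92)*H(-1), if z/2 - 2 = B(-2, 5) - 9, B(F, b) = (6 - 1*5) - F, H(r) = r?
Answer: 736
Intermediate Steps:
B(F, b) = 1 - F (B(F, b) = (6 - 5) - F = 1 - F)
z = -8 (z = 4 + 2*((1 - 1*(-2)) - 9) = 4 + 2*((1 + 2) - 9) = 4 + 2*(3 - 9) = 4 + 2*(-6) = 4 - 12 = -8)
(z*92)*H(-1) = -8*92*(-1) = -736*(-1) = 736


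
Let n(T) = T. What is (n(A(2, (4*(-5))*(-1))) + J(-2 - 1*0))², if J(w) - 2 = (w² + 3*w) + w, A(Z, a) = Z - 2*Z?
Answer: 16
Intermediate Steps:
A(Z, a) = -Z
J(w) = 2 + w² + 4*w (J(w) = 2 + ((w² + 3*w) + w) = 2 + (w² + 4*w) = 2 + w² + 4*w)
(n(A(2, (4*(-5))*(-1))) + J(-2 - 1*0))² = (-1*2 + (2 + (-2 - 1*0)² + 4*(-2 - 1*0)))² = (-2 + (2 + (-2 + 0)² + 4*(-2 + 0)))² = (-2 + (2 + (-2)² + 4*(-2)))² = (-2 + (2 + 4 - 8))² = (-2 - 2)² = (-4)² = 16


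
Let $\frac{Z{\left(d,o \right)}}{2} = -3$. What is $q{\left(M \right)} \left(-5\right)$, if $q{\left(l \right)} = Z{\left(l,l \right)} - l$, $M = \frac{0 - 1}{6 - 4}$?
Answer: $\frac{55}{2} \approx 27.5$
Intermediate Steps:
$Z{\left(d,o \right)} = -6$ ($Z{\left(d,o \right)} = 2 \left(-3\right) = -6$)
$M = - \frac{1}{2} \approx -0.5$
$q{\left(l \right)} = -6 - l$
$q{\left(M \right)} \left(-5\right) = \left(-6 - - \frac{1}{2}\right) \left(-5\right) = \left(-6 + \frac{1}{2}\right) \left(-5\right) = \left(- \frac{11}{2}\right) \left(-5\right) = \frac{55}{2}$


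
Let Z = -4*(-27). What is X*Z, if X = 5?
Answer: 540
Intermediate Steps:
Z = 108
X*Z = 5*108 = 540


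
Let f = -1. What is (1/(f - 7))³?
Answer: -1/512 ≈ -0.0019531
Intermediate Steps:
(1/(f - 7))³ = (1/(-1 - 7))³ = (1/(-8))³ = (-⅛)³ = -1/512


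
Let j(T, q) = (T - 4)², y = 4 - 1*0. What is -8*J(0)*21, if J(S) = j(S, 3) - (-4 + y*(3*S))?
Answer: -3360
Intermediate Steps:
y = 4 (y = 4 + 0 = 4)
j(T, q) = (-4 + T)²
J(S) = 4 + (-4 + S)² - 12*S (J(S) = (-4 + S)² - (-4 + 4*(3*S)) = (-4 + S)² - (-4 + 12*S) = (-4 + S)² + (4 - 12*S) = 4 + (-4 + S)² - 12*S)
-8*J(0)*21 = -8*(20 + 0² - 20*0)*21 = -8*(20 + 0 + 0)*21 = -8*20*21 = -160*21 = -3360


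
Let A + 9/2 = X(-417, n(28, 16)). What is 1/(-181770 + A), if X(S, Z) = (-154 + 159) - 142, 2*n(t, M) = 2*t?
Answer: -2/363823 ≈ -5.4972e-6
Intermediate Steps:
n(t, M) = t (n(t, M) = (2*t)/2 = t)
X(S, Z) = -137 (X(S, Z) = 5 - 142 = -137)
A = -283/2 (A = -9/2 - 137 = -283/2 ≈ -141.50)
1/(-181770 + A) = 1/(-181770 - 283/2) = 1/(-363823/2) = -2/363823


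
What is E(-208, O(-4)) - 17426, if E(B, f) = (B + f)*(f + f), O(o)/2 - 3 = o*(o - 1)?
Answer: -32330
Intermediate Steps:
O(o) = 6 + 2*o*(-1 + o) (O(o) = 6 + 2*(o*(o - 1)) = 6 + 2*(o*(-1 + o)) = 6 + 2*o*(-1 + o))
E(B, f) = 2*f*(B + f) (E(B, f) = (B + f)*(2*f) = 2*f*(B + f))
E(-208, O(-4)) - 17426 = 2*(6 - 2*(-4) + 2*(-4)²)*(-208 + (6 - 2*(-4) + 2*(-4)²)) - 17426 = 2*(6 + 8 + 2*16)*(-208 + (6 + 8 + 2*16)) - 17426 = 2*(6 + 8 + 32)*(-208 + (6 + 8 + 32)) - 17426 = 2*46*(-208 + 46) - 17426 = 2*46*(-162) - 17426 = -14904 - 17426 = -32330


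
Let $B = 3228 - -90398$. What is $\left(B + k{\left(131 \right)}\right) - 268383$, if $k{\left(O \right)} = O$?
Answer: $-174626$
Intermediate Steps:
$B = 93626$ ($B = 3228 + 90398 = 93626$)
$\left(B + k{\left(131 \right)}\right) - 268383 = \left(93626 + 131\right) - 268383 = 93757 - 268383 = -174626$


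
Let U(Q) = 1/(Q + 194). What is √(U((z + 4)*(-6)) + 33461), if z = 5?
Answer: √163958935/70 ≈ 182.92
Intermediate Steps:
U(Q) = 1/(194 + Q)
√(U((z + 4)*(-6)) + 33461) = √(1/(194 + (5 + 4)*(-6)) + 33461) = √(1/(194 + 9*(-6)) + 33461) = √(1/(194 - 54) + 33461) = √(1/140 + 33461) = √(4684541/140) = √163958935/70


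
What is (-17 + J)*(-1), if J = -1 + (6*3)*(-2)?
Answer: 54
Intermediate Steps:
J = -37 (J = -1 + 18*(-2) = -1 - 36 = -37)
(-17 + J)*(-1) = (-17 - 37)*(-1) = -54*(-1) = 54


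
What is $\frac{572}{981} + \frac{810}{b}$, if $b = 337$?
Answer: $\frac{987374}{330597} \approx 2.9866$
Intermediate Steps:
$\frac{572}{981} + \frac{810}{b} = \frac{572}{981} + \frac{810}{337} = \frac{987374}{330597}$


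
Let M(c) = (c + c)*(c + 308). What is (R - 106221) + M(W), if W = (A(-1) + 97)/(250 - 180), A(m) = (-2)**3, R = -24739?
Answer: -318925239/2450 ≈ -1.3017e+5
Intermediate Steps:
A(m) = -8
W = 89/70 (W = (-8 + 97)/(250 - 180) = 89/70 ≈ 1.2714)
M(c) = 2*c*(308 + c) (M(c) = (2*c)*(308 + c) = 2*c*(308 + c))
(R - 106221) + M(W) = (-24739 - 106221) + 2*(89/70)*(308 + 89/70) = -130960 + 2*(89/70)*(21649/70) = -130960 + 1926761/2450 = -318925239/2450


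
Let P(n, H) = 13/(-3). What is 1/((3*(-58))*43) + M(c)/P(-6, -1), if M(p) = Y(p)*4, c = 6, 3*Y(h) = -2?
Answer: 59843/97266 ≈ 0.61525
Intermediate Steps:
Y(h) = -⅔ (Y(h) = (⅓)*(-2) = -⅔)
P(n, H) = -13/3 (P(n, H) = 13*(-⅓) = -13/3)
M(p) = -8/3 (M(p) = -⅔*4 = -8/3)
1/((3*(-58))*43) + M(c)/P(-6, -1) = 1/((3*(-58))*43) - 8/(3*(-13/3)) = (1/43)/(-174) - 8/3*(-3/13) = -1/174*1/43 + 8/13 = -1/7482 + 8/13 = 59843/97266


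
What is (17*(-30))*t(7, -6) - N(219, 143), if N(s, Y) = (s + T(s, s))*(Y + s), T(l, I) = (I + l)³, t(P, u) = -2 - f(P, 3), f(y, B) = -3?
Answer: -30418097052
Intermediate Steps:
t(P, u) = 1 (t(P, u) = -2 - 1*(-3) = -2 + 3 = 1)
N(s, Y) = (Y + s)*(s + 8*s³) (N(s, Y) = (s + (s + s)³)*(Y + s) = (s + (2*s)³)*(Y + s) = (s + 8*s³)*(Y + s) = (Y + s)*(s + 8*s³))
(17*(-30))*t(7, -6) - N(219, 143) = (17*(-30))*1 - 219*(143 + 219 + 8*219³ + 8*143*219²) = -510*1 - 219*(143 + 219 + 8*10503459 + 8*143*47961) = -510 - 219*(143 + 219 + 84027672 + 54867384) = -510 - 219*138895418 = -510 - 1*30418096542 = -510 - 30418096542 = -30418097052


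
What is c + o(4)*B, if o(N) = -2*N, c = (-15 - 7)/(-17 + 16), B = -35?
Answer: 302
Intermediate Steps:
c = 22 (c = -22/(-1) = -22*(-1) = 22)
c + o(4)*B = 22 - 2*4*(-35) = 22 - 8*(-35) = 22 + 280 = 302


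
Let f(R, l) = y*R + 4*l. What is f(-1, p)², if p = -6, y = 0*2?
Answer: 576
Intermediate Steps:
y = 0
f(R, l) = 4*l (f(R, l) = 0*R + 4*l = 0 + 4*l = 4*l)
f(-1, p)² = (4*(-6))² = (-24)² = 576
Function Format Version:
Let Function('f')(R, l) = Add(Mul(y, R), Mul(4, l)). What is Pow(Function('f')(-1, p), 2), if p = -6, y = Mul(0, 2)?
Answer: 576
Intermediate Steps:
y = 0
Function('f')(R, l) = Mul(4, l) (Function('f')(R, l) = Add(Mul(0, R), Mul(4, l)) = Add(0, Mul(4, l)) = Mul(4, l))
Pow(Function('f')(-1, p), 2) = Pow(Mul(4, -6), 2) = Pow(-24, 2) = 576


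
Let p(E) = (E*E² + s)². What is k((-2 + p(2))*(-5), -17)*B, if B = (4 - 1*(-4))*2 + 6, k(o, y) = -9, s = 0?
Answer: -198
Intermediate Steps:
p(E) = E⁶ (p(E) = (E*E² + 0)² = (E³ + 0)² = (E³)² = E⁶)
B = 22 (B = (4 + 4)*2 + 6 = 8*2 + 6 = 16 + 6 = 22)
k((-2 + p(2))*(-5), -17)*B = -9*22 = -198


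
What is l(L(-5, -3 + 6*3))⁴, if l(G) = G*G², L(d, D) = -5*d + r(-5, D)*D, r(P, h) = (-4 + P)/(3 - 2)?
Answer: 3138428376721000000000000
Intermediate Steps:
r(P, h) = -4 + P (r(P, h) = (-4 + P)/1 = (-4 + P)*1 = -4 + P)
L(d, D) = -9*D - 5*d (L(d, D) = -5*d + (-4 - 5)*D = -5*d - 9*D = -9*D - 5*d)
l(G) = G³
l(L(-5, -3 + 6*3))⁴ = ((-9*(-3 + 6*3) - 5*(-5))³)⁴ = ((-9*(-3 + 18) + 25)³)⁴ = ((-9*15 + 25)³)⁴ = ((-135 + 25)³)⁴ = ((-110)³)⁴ = (-1331000)⁴ = 3138428376721000000000000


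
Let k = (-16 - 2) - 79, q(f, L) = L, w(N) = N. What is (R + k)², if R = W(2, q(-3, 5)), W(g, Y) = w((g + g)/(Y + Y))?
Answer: 233289/25 ≈ 9331.6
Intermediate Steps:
W(g, Y) = g/Y (W(g, Y) = (g + g)/(Y + Y) = (2*g)/((2*Y)) = (2*g)*(1/(2*Y)) = g/Y)
R = ⅖ (R = 2/5 = 2*(⅕) = ⅖ ≈ 0.40000)
k = -97 (k = -18 - 79 = -97)
(R + k)² = (⅖ - 97)² = (-483/5)² = 233289/25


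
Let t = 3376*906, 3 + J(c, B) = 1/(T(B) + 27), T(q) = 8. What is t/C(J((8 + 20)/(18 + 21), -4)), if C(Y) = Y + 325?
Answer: 35684320/3757 ≈ 9498.1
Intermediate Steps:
J(c, B) = -104/35 (J(c, B) = -3 + 1/(8 + 27) = -3 + 1/35 = -104/35)
t = 3058656
C(Y) = 325 + Y
t/C(J((8 + 20)/(18 + 21), -4)) = 3058656/(325 - 104/35) = 3058656/(11271/35) = 3058656*(35/11271) = 35684320/3757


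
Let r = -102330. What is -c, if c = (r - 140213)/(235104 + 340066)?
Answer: 242543/575170 ≈ 0.42169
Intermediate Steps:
c = -242543/575170 (c = (-102330 - 140213)/(235104 + 340066) = -242543/575170 ≈ -0.42169)
-c = -1*(-242543/575170) = 242543/575170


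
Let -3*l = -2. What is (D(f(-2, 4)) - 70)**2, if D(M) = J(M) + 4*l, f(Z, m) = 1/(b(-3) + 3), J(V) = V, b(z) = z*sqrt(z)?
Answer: (-27337*I + 27068*sqrt(3))/(6*(sqrt(3) - I)) ≈ 4522.5 - 19.413*I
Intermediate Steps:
l = 2/3 (l = -1/3*(-2) = 2/3 ≈ 0.66667)
b(z) = z**(3/2)
f(Z, m) = 1/(3 - 3*I*sqrt(3)) (f(Z, m) = 1/((-3)**(3/2) + 3) = 1/(-3*I*sqrt(3) + 3) = 1/(3 - 3*I*sqrt(3)))
D(M) = 8/3 + M (D(M) = M + 4*(2/3) = M + 8/3 = 8/3 + M)
(D(f(-2, 4)) - 70)**2 = ((8/3 + (1/12 + I*sqrt(3)/12)) - 70)**2 = ((11/4 + I*sqrt(3)/12) - 70)**2 = (-269/4 + I*sqrt(3)/12)**2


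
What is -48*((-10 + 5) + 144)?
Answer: -6672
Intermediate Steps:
-48*((-10 + 5) + 144) = -48*(-5 + 144) = -48*139 = -6672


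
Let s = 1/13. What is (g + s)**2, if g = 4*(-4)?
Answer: 42849/169 ≈ 253.54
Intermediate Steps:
g = -16
s = 1/13 ≈ 0.076923
(g + s)**2 = (-16 + 1/13)**2 = (-207/13)**2 = 42849/169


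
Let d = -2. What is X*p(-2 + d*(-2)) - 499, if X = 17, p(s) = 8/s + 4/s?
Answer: -397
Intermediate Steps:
p(s) = 12/s
X*p(-2 + d*(-2)) - 499 = 17*(12/(-2 - 2*(-2))) - 499 = 17*(12/(-2 + 4)) - 499 = 17*(12/2) - 499 = 17*(12*(1/2)) - 499 = 17*6 - 499 = 102 - 499 = -397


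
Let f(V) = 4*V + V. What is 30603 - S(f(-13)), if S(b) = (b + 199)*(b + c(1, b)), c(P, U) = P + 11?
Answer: 37705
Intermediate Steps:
c(P, U) = 11 + P
f(V) = 5*V
S(b) = (12 + b)*(199 + b) (S(b) = (b + 199)*(b + (11 + 1)) = (199 + b)*(b + 12) = (199 + b)*(12 + b) = (12 + b)*(199 + b))
30603 - S(f(-13)) = 30603 - (2388 + (5*(-13))² + 211*(5*(-13))) = 30603 - (2388 + (-65)² + 211*(-65)) = 30603 - (2388 + 4225 - 13715) = 30603 - 1*(-7102) = 30603 + 7102 = 37705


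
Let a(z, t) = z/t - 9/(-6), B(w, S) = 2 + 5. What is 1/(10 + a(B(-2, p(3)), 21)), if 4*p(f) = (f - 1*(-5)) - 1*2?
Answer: 6/71 ≈ 0.084507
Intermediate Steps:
p(f) = ¾ + f/4 (p(f) = ((f - 1*(-5)) - 1*2)/4 = ((f + 5) - 2)/4 = ((5 + f) - 2)/4 = (3 + f)/4 = ¾ + f/4)
B(w, S) = 7
a(z, t) = 3/2 + z/t (a(z, t) = z/t - 9*(-⅙) = z/t + 3/2 = 3/2 + z/t)
1/(10 + a(B(-2, p(3)), 21)) = 1/(10 + (3/2 + 7/21)) = 1/(10 + (3/2 + 7*(1/21))) = 1/(10 + (3/2 + ⅓)) = 1/(10 + 11/6) = 1/(71/6) = 6/71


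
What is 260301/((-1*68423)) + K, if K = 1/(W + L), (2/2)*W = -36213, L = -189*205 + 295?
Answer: -19434921986/5108666449 ≈ -3.8043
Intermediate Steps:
L = -38450 (L = -38745 + 295 = -38450)
W = -36213
K = -1/74663 (K = 1/(-36213 - 38450) = 1/(-74663) = -1/74663 ≈ -1.3394e-5)
260301/((-1*68423)) + K = 260301/((-1*68423)) - 1/74663 = 260301/(-68423) - 1/74663 = 260301*(-1/68423) - 1/74663 = -260301/68423 - 1/74663 = -19434921986/5108666449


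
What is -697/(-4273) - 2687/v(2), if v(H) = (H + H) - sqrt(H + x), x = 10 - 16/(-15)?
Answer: -172215598/47003 - 18809*sqrt(15)/22 ≈ -6975.2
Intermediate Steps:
x = 166/15 (x = 10 - 16*(-1/15) = 10 + 16/15 = 166/15 ≈ 11.067)
v(H) = -sqrt(166/15 + H) + 2*H (v(H) = (H + H) - sqrt(H + 166/15) = 2*H - sqrt(166/15 + H) = -sqrt(166/15 + H) + 2*H)
-697/(-4273) - 2687/v(2) = -697/(-4273) - 2687/(2*2 - sqrt(2490 + 225*2)/15) = -697*(-1/4273) - 2687/(4 - sqrt(2490 + 450)/15) = 697/4273 - 2687/(4 - 14*sqrt(15)/15)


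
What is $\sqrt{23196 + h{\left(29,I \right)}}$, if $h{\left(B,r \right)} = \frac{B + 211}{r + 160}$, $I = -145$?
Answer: $2 \sqrt{5803} \approx 152.35$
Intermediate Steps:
$h{\left(B,r \right)} = \frac{211 + B}{160 + r}$
$\sqrt{23196 + h{\left(29,I \right)}} = \sqrt{23196 + \frac{211 + 29}{160 - 145}} = \sqrt{23196 + \frac{1}{15} \cdot 240} = \sqrt{23196 + 16} = \sqrt{23212} = 2 \sqrt{5803}$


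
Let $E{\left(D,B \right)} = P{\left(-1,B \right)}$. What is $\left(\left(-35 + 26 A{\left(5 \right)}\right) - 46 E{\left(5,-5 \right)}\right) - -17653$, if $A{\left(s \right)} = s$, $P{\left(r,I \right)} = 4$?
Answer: $17564$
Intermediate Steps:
$E{\left(D,B \right)} = 4$
$\left(\left(-35 + 26 A{\left(5 \right)}\right) - 46 E{\left(5,-5 \right)}\right) - -17653 = \left(\left(-35 + 26 \cdot 5\right) - 46 \cdot 4\right) - -17653 = \left(\left(-35 + 130\right) - 184\right) + 17653 = \left(95 - 184\right) + 17653 = -89 + 17653 = 17564$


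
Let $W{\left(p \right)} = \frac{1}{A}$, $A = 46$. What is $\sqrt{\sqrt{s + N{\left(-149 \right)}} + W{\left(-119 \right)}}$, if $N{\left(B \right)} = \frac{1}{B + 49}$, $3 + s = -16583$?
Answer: $\frac{\sqrt{1150 + 111090 i \sqrt{3761}}}{230} \approx 8.0252 + 8.0239 i$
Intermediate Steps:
$s = -16586$ ($s = -3 - 16583 = -16586$)
$N{\left(B \right)} = \frac{1}{49 + B}$
$W{\left(p \right)} = \frac{1}{46}$
$\sqrt{\sqrt{s + N{\left(-149 \right)}} + W{\left(-119 \right)}} = \sqrt{\sqrt{-16586 + \frac{1}{49 - 149}} + \frac{1}{46}} = \sqrt{\sqrt{-16586 + \frac{1}{-100}} + \frac{1}{46}} = \sqrt{\sqrt{-16586 - \frac{1}{100}} + \frac{1}{46}} = \sqrt{\sqrt{- \frac{1658601}{100}} + \frac{1}{46}} = \sqrt{\frac{21 i \sqrt{3761}}{10} + \frac{1}{46}} = \sqrt{\frac{1}{46} + \frac{21 i \sqrt{3761}}{10}}$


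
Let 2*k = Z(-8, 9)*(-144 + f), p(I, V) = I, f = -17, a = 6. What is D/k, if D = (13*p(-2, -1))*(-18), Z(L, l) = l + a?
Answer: -312/805 ≈ -0.38758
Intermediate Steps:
Z(L, l) = 6 + l (Z(L, l) = l + 6 = 6 + l)
D = 468 (D = (13*(-2))*(-18) = -26*(-18) = 468)
k = -2415/2 (k = ((6 + 9)*(-144 - 17))/2 = (15*(-161))/2 = (1/2)*(-2415) = -2415/2 ≈ -1207.5)
D/k = 468/(-2415/2) = 468*(-2/2415) = -312/805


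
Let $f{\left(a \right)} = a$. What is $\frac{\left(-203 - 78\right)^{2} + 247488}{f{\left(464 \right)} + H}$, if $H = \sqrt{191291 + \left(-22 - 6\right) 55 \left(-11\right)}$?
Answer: $\frac{151472336}{7065} - \frac{326449 \sqrt{208231}}{7065} \approx 354.71$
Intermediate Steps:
$H = \sqrt{208231}$ ($H = \sqrt{191291 + \left(-22 - 6\right) 55 \left(-11\right)} = \sqrt{191291 + \left(-28\right) 55 \left(-11\right)} = \sqrt{191291 - -16940} = \sqrt{191291 + 16940} = \sqrt{208231} \approx 456.32$)
$\frac{\left(-203 - 78\right)^{2} + 247488}{f{\left(464 \right)} + H} = \frac{\left(-203 - 78\right)^{2} + 247488}{464 + \sqrt{208231}} = \frac{\left(-281\right)^{2} + 247488}{464 + \sqrt{208231}} = \frac{78961 + 247488}{464 + \sqrt{208231}} = \frac{326449}{464 + \sqrt{208231}}$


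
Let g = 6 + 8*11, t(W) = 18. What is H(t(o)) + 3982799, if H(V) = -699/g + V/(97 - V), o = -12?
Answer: 29576211845/7426 ≈ 3.9828e+6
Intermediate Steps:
g = 94 (g = 6 + 88 = 94)
H(V) = -699/94 + V/(97 - V)
H(t(o)) + 3982799 = (67803 - 793*18)/(94*(-97 + 18)) + 3982799 = (1/94)*(67803 - 14274)/(-79) + 3982799 = (1/94)*(-1/79)*53529 + 3982799 = -53529/7426 + 3982799 = 29576211845/7426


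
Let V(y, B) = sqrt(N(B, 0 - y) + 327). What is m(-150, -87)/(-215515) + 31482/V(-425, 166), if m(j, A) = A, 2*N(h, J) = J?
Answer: 87/215515 + 31482*sqrt(2158)/1079 ≈ 1355.4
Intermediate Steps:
N(h, J) = J/2
V(y, B) = sqrt(327 - y/2) (V(y, B) = sqrt((0 - y)/2 + 327) = sqrt((-y)/2 + 327) = sqrt(-y/2 + 327) = sqrt(327 - y/2))
m(-150, -87)/(-215515) + 31482/V(-425, 166) = -87/(-215515) + 31482/((sqrt(1308 - 2*(-425))/2)) = -87*(-1/215515) + 31482/((sqrt(1308 + 850)/2)) = 87/215515 + 31482/((sqrt(2158)/2)) = 87/215515 + 31482*(sqrt(2158)/1079) = 87/215515 + 31482*sqrt(2158)/1079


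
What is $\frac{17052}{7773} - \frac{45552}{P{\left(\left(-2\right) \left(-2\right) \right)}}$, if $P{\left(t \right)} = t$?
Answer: $- \frac{29500624}{2591} \approx -11386.0$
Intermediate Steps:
$\frac{17052}{7773} - \frac{45552}{P{\left(\left(-2\right) \left(-2\right) \right)}} = \frac{17052}{7773} - \frac{45552}{\left(-2\right) \left(-2\right)} = 17052 \cdot \frac{1}{7773} - \frac{45552}{4} = \frac{5684}{2591} - 11388 = - \frac{29500624}{2591}$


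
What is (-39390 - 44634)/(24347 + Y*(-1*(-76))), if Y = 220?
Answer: -3112/1521 ≈ -2.0460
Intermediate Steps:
(-39390 - 44634)/(24347 + Y*(-1*(-76))) = (-39390 - 44634)/(24347 + 220*(-1*(-76))) = -84024/(24347 + 220*76) = -84024/(24347 + 16720) = -84024/41067 = -84024*1/41067 = -3112/1521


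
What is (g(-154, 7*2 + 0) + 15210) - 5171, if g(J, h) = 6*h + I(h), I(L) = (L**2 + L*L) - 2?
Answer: 10513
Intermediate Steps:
I(L) = -2 + 2*L**2 (I(L) = (L**2 + L**2) - 2 = 2*L**2 - 2 = -2 + 2*L**2)
g(J, h) = -2 + 2*h**2 + 6*h (g(J, h) = 6*h + (-2 + 2*h**2) = -2 + 2*h**2 + 6*h)
(g(-154, 7*2 + 0) + 15210) - 5171 = ((-2 + 2*(7*2 + 0)**2 + 6*(7*2 + 0)) + 15210) - 5171 = ((-2 + 2*(14 + 0)**2 + 6*(14 + 0)) + 15210) - 5171 = ((-2 + 2*14**2 + 6*14) + 15210) - 5171 = ((-2 + 2*196 + 84) + 15210) - 5171 = ((-2 + 392 + 84) + 15210) - 5171 = (474 + 15210) - 5171 = 15684 - 5171 = 10513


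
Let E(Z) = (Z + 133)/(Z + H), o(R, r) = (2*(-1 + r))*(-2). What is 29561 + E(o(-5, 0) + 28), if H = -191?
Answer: 1566678/53 ≈ 29560.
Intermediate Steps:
o(R, r) = 4 - 4*r (o(R, r) = (-2 + 2*r)*(-2) = 4 - 4*r)
E(Z) = (133 + Z)/(-191 + Z) (E(Z) = (Z + 133)/(Z - 191) = (133 + Z)/(-191 + Z))
29561 + E(o(-5, 0) + 28) = 29561 + (133 + ((4 - 4*0) + 28))/(-191 + ((4 - 4*0) + 28)) = 29561 + (133 + ((4 + 0) + 28))/(-191 + ((4 + 0) + 28)) = 29561 + (133 + (4 + 28))/(-191 + (4 + 28)) = 29561 + (133 + 32)/(-191 + 32) = 29561 + 165/(-159) = 29561 - 1/159*165 = 29561 - 55/53 = 1566678/53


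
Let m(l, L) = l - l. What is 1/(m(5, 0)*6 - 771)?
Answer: -1/771 ≈ -0.0012970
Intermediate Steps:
m(l, L) = 0
1/(m(5, 0)*6 - 771) = 1/(0*6 - 771) = 1/(0 - 771) = 1/(-771) = -1/771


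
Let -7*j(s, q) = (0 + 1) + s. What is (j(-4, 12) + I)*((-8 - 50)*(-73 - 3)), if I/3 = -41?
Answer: -3782064/7 ≈ -5.4030e+5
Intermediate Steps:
j(s, q) = -⅐ - s/7 (j(s, q) = -((0 + 1) + s)/7 = -(1 + s)/7 = -⅐ - s/7)
I = -123 (I = 3*(-41) = -123)
(j(-4, 12) + I)*((-8 - 50)*(-73 - 3)) = ((-⅐ - ⅐*(-4)) - 123)*((-8 - 50)*(-73 - 3)) = ((-⅐ + 4/7) - 123)*(-58*(-76)) = (3/7 - 123)*4408 = -858/7*4408 = -3782064/7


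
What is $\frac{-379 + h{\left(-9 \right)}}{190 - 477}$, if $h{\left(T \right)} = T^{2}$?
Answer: $\frac{298}{287} \approx 1.0383$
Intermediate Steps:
$\frac{-379 + h{\left(-9 \right)}}{190 - 477} = \frac{-379 + \left(-9\right)^{2}}{190 - 477} = \frac{-379 + 81}{-287} = \left(-298\right) \left(- \frac{1}{287}\right) = \frac{298}{287}$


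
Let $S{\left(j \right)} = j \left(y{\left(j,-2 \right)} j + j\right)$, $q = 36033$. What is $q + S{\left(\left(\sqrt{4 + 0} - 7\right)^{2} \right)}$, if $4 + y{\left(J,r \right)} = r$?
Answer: $32908$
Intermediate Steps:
$y{\left(J,r \right)} = -4 + r$
$S{\left(j \right)} = - 5 j^{2}$ ($S{\left(j \right)} = j \left(\left(-4 - 2\right) j + j\right) = j \left(- 6 j + j\right) = j \left(- 5 j\right) = - 5 j^{2}$)
$q + S{\left(\left(\sqrt{4 + 0} - 7\right)^{2} \right)} = 36033 - 5 \left(\left(\sqrt{4 + 0} - 7\right)^{2}\right)^{2} = 36033 - 5 \left(\left(\sqrt{4} - 7\right)^{2}\right)^{2} = 36033 - 5 \left(\left(2 - 7\right)^{2}\right)^{2} = 36033 - 5 \left(\left(-5\right)^{2}\right)^{2} = 36033 - 5 \cdot 25^{2} = 36033 - 3125 = 32908$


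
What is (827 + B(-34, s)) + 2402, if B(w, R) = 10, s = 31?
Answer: 3239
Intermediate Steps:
(827 + B(-34, s)) + 2402 = (827 + 10) + 2402 = 837 + 2402 = 3239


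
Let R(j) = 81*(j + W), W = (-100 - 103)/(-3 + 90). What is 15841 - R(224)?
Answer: -2114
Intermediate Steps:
W = -7/3 (W = -203/87 = -203*1/87 = -7/3 ≈ -2.3333)
R(j) = -189 + 81*j (R(j) = 81*(j - 7/3) = 81*(-7/3 + j) = -189 + 81*j)
15841 - R(224) = 15841 - (-189 + 81*224) = 15841 - (-189 + 18144) = 15841 - 1*17955 = 15841 - 17955 = -2114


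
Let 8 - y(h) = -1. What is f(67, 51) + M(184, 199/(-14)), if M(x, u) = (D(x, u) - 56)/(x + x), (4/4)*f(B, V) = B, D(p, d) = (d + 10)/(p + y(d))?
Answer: 66469141/994336 ≈ 66.848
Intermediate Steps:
y(h) = 9 (y(h) = 8 - 1*(-1) = 8 + 1 = 9)
D(p, d) = (10 + d)/(9 + p) (D(p, d) = (d + 10)/(p + 9) = (10 + d)/(9 + p))
f(B, V) = B
M(x, u) = (-56 + (10 + u)/(9 + x))/(2*x) (M(x, u) = ((10 + u)/(9 + x) - 56)/(x + x) = (-56 + (10 + u)/(9 + x))/((2*x)) = (-56 + (10 + u)/(9 + x))*(1/(2*x)) = (-56 + (10 + u)/(9 + x))/(2*x))
f(67, 51) + M(184, 199/(-14)) = 67 + (½)*(-494 + 199/(-14) - 56*184)/(184*(9 + 184)) = 67 + (½)*(1/184)*(-494 + 199*(-1/14) - 10304)/193 = 67 + (½)*(1/184)*(1/193)*(-494 - 199/14 - 10304) = 67 + (½)*(1/184)*(1/193)*(-151371/14) = 67 - 151371/994336 = 66469141/994336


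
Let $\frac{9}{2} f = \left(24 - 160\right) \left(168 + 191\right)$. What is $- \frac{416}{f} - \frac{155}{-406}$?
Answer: $\frac{1040969}{2477818} \approx 0.42011$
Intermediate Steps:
$f = - \frac{97648}{9}$ ($f = \frac{2 \left(24 - 160\right) \left(168 + 191\right)}{9} = \frac{2 \left(\left(-136\right) 359\right)}{9} = \frac{2}{9} \left(-48824\right) = - \frac{97648}{9} \approx -10850.0$)
$- \frac{416}{f} - \frac{155}{-406} = - \frac{416}{- \frac{97648}{9}} - \frac{155}{-406} = \left(-416\right) \left(- \frac{9}{97648}\right) - - \frac{155}{406} = \frac{234}{6103} + \frac{155}{406} = \frac{1040969}{2477818}$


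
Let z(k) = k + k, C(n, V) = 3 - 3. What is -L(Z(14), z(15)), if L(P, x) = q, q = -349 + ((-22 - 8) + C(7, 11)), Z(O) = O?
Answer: 379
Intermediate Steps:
C(n, V) = 0
z(k) = 2*k
q = -379 (q = -349 + ((-22 - 8) + 0) = -349 + (-30 + 0) = -349 - 30 = -379)
L(P, x) = -379
-L(Z(14), z(15)) = -1*(-379) = 379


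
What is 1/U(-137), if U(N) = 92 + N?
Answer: -1/45 ≈ -0.022222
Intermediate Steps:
1/U(-137) = 1/(92 - 137) = 1/(-45) = -1/45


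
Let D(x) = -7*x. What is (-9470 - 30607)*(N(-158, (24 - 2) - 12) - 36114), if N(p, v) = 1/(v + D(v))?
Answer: 28946828919/20 ≈ 1.4473e+9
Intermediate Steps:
N(p, v) = -1/(6*v) (N(p, v) = 1/(v - 7*v) = 1/(-6*v) = -1/(6*v))
(-9470 - 30607)*(N(-158, (24 - 2) - 12) - 36114) = (-9470 - 30607)*(-1/(6*((24 - 2) - 12)) - 36114) = -40077*(-1/(6*(22 - 12)) - 36114) = -40077*(-⅙/10 - 36114) = -40077*(-⅙*⅒ - 36114) = -40077*(-1/60 - 36114) = -40077*(-2166841/60) = 28946828919/20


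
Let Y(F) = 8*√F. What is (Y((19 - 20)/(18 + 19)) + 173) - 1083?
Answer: -910 + 8*I*√37/37 ≈ -910.0 + 1.3152*I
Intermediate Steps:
(Y((19 - 20)/(18 + 19)) + 173) - 1083 = (8*√((19 - 20)/(18 + 19)) + 173) - 1083 = (8*√(-1/37) + 173) - 1083 = (8*(I*√37/37) + 173) - 1083 = (8*I*√37/37 + 173) - 1083 = (173 + 8*I*√37/37) - 1083 = -910 + 8*I*√37/37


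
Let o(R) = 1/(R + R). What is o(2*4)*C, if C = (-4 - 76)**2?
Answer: 400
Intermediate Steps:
o(R) = 1/(2*R)
C = 6400 (C = (-80)**2 = 6400)
o(2*4)*C = (1/(2*((2*4))))*6400 = ((1/2)/8)*6400 = ((1/2)*(1/8))*6400 = (1/16)*6400 = 400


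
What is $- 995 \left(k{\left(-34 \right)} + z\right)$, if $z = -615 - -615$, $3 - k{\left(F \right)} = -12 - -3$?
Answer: $-11940$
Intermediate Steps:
$k{\left(F \right)} = 12$ ($k{\left(F \right)} = 3 - \left(-12 - -3\right) = 3 - \left(-12 + 3\right) = 3 - -9 = 3 + 9 = 12$)
$z = 0$ ($z = -615 + 615 = 0$)
$- 995 \left(k{\left(-34 \right)} + z\right) = - 995 \left(12 + 0\right) = \left(-995\right) 12 = -11940$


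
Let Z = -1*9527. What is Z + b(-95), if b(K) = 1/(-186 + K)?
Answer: -2677088/281 ≈ -9527.0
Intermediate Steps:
Z = -9527
Z + b(-95) = -9527 + 1/(-186 - 95) = -9527 + 1/(-281) = -9527 - 1/281 = -2677088/281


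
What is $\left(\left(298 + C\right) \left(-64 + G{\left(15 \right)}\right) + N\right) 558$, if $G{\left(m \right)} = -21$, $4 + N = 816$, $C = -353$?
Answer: $3061746$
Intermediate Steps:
$N = 812$ ($N = -4 + 816 = 812$)
$\left(\left(298 + C\right) \left(-64 + G{\left(15 \right)}\right) + N\right) 558 = \left(\left(298 - 353\right) \left(-64 - 21\right) + 812\right) 558 = \left(\left(-55\right) \left(-85\right) + 812\right) 558 = \left(4675 + 812\right) 558 = 5487 \cdot 558 = 3061746$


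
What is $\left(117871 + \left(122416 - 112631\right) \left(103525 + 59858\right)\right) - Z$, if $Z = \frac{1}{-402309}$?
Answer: $\frac{643219886994535}{402309} \approx 1.5988 \cdot 10^{9}$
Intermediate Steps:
$Z = - \frac{1}{402309} \approx -2.4857 \cdot 10^{-6}$
$\left(117871 + \left(122416 - 112631\right) \left(103525 + 59858\right)\right) - Z = \left(117871 + \left(122416 - 112631\right) \left(103525 + 59858\right)\right) - - \frac{1}{402309} = \left(117871 + 9785 \cdot 163383\right) + \frac{1}{402309} = \left(117871 + 1598702655\right) + \frac{1}{402309} = 1598820526 + \frac{1}{402309} = \frac{643219886994535}{402309}$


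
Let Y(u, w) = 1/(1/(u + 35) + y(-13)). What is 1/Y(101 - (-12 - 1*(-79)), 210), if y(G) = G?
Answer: -896/69 ≈ -12.986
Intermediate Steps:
Y(u, w) = 1/(-13 + 1/(35 + u)) (Y(u, w) = 1/(1/(u + 35) - 13) = 1/(1/(35 + u) - 13) = 1/(-13 + 1/(35 + u)))
1/Y(101 - (-12 - 1*(-79)), 210) = 1/((35 + (101 - (-12 - 1*(-79))))/(-454 - 13*(101 - (-12 - 1*(-79))))) = 1/((35 + (101 - (-12 + 79)))/(-454 - 13*(101 - (-12 + 79)))) = 1/((35 + (101 - 1*67))/(-454 - 13*(101 - 1*67))) = 1/((35 + (101 - 67))/(-454 - 13*(101 - 67))) = 1/((35 + 34)/(-454 - 13*34)) = 1/(69/(-454 - 442)) = 1/(69/(-896)) = 1/(-1/896*69) = 1/(-69/896) = -896/69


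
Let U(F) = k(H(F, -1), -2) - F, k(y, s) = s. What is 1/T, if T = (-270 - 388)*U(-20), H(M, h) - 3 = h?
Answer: -1/11844 ≈ -8.4431e-5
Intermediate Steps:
H(M, h) = 3 + h
U(F) = -2 - F
T = -11844 (T = (-270 - 388)*(-2 - 1*(-20)) = -658*(-2 + 20) = -658*18 = -11844)
1/T = 1/(-11844) = -1/11844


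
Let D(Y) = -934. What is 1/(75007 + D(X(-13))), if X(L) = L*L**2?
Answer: 1/74073 ≈ 1.3500e-5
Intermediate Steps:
X(L) = L**3
1/(75007 + D(X(-13))) = 1/(75007 - 934) = 1/74073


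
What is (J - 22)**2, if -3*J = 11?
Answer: 5929/9 ≈ 658.78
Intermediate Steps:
J = -11/3 (J = -1/3*11 = -11/3 ≈ -3.6667)
(J - 22)**2 = (-11/3 - 22)**2 = (-77/3)**2 = 5929/9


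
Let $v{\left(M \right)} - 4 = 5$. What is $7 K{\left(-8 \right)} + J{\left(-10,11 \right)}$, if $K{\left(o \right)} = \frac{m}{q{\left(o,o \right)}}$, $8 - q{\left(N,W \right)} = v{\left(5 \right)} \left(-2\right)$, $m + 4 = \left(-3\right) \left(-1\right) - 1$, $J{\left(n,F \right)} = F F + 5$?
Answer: $\frac{1631}{13} \approx 125.46$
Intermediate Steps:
$v{\left(M \right)} = 9$ ($v{\left(M \right)} = 4 + 5 = 9$)
$J{\left(n,F \right)} = 5 + F^{2}$ ($J{\left(n,F \right)} = F^{2} + 5 = 5 + F^{2}$)
$m = -2$ ($m = -4 - -2 = -4 + \left(3 - 1\right) = -4 + 2 = -2$)
$q{\left(N,W \right)} = 26$ ($q{\left(N,W \right)} = 8 - 9 \left(-2\right) = 8 - -18 = 8 + 18 = 26$)
$K{\left(o \right)} = - \frac{1}{13}$ ($K{\left(o \right)} = - \frac{2}{26} = \left(-2\right) \frac{1}{26} = - \frac{1}{13}$)
$7 K{\left(-8 \right)} + J{\left(-10,11 \right)} = 7 \left(- \frac{1}{13}\right) + \left(5 + 11^{2}\right) = - \frac{7}{13} + \left(5 + 121\right) = - \frac{7}{13} + 126 = \frac{1631}{13}$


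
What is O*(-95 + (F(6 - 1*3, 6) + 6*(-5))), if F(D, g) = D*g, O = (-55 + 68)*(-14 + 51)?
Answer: -51467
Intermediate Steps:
O = 481 (O = 13*37 = 481)
O*(-95 + (F(6 - 1*3, 6) + 6*(-5))) = 481*(-95 + ((6 - 1*3)*6 + 6*(-5))) = 481*(-95 + ((6 - 3)*6 - 30)) = 481*(-95 + (3*6 - 30)) = 481*(-95 + (18 - 30)) = 481*(-95 - 12) = 481*(-107) = -51467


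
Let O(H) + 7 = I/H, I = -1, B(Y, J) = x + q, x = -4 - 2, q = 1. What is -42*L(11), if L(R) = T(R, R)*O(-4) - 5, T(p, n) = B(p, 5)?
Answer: -2415/2 ≈ -1207.5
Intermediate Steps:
x = -6
B(Y, J) = -5 (B(Y, J) = -6 + 1 = -5)
T(p, n) = -5
O(H) = -7 - 1/H
L(R) = 115/4 (L(R) = -5*(-7 - 1/(-4)) - 5 = -5*(-7 - 1*(-1/4)) - 5 = -5*(-7 + 1/4) - 5 = -5*(-27/4) - 5 = 135/4 - 5 = 115/4)
-42*L(11) = -42*115/4 = -2415/2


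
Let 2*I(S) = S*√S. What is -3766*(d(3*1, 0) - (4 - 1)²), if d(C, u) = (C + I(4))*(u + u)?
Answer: 33894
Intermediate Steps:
I(S) = S^(3/2)/2 (I(S) = (S*√S)/2 = S^(3/2)/2)
d(C, u) = 2*u*(4 + C) (d(C, u) = (C + 4^(3/2)/2)*(u + u) = (C + (½)*8)*(2*u) = (C + 4)*(2*u) = (4 + C)*(2*u) = 2*u*(4 + C))
-3766*(d(3*1, 0) - (4 - 1)²) = -3766*(2*0*(4 + 3*1) - (4 - 1)²) = -3766*(2*0*(4 + 3) - 1*3²) = -3766*(2*0*7 - 1*9) = -3766*(0 - 9) = -3766*(-9) = 33894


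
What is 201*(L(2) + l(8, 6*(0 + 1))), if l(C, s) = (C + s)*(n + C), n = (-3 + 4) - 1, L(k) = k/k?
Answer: 22713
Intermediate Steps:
L(k) = 1
n = 0 (n = 1 - 1 = 0)
l(C, s) = C*(C + s) (l(C, s) = (C + s)*(0 + C) = (C + s)*C = C*(C + s))
201*(L(2) + l(8, 6*(0 + 1))) = 201*(1 + 8*(8 + 6*(0 + 1))) = 201*(1 + 8*(8 + 6*1)) = 201*(1 + 8*(8 + 6)) = 201*(1 + 8*14) = 201*(1 + 112) = 201*113 = 22713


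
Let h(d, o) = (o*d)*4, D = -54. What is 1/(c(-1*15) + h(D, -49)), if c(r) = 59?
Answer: 1/10643 ≈ 9.3958e-5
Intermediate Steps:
h(d, o) = 4*d*o (h(d, o) = (d*o)*4 = 4*d*o)
1/(c(-1*15) + h(D, -49)) = 1/(59 + 4*(-54)*(-49)) = 1/(59 + 10584) = 1/10643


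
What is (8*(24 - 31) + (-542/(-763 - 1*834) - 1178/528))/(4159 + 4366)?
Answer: -24407593/3594208200 ≈ -0.0067908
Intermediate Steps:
(8*(24 - 31) + (-542/(-763 - 1*834) - 1178/528))/(4159 + 4366) = (8*(-7) + (-542/(-763 - 834) - 1178*1/528))/8525 = (-56 + (-542/(-1597) - 589/264))*(1/8525) = (-56 + (-542*(-1/1597) - 589/264))*(1/8525) = (-56 + (542/1597 - 589/264))*(1/8525) = (-56 - 797545/421608)*(1/8525) = -24407593/421608*1/8525 = -24407593/3594208200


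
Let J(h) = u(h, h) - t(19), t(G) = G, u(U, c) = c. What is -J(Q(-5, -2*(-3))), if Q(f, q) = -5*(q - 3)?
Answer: 34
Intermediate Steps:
Q(f, q) = 15 - 5*q (Q(f, q) = -5*(-3 + q) = 15 - 5*q)
J(h) = -19 + h (J(h) = h - 1*19 = h - 19 = -19 + h)
-J(Q(-5, -2*(-3))) = -(-19 + (15 - (-10)*(-3))) = -(-19 + (15 - 5*6)) = -(-19 + (15 - 30)) = -(-19 - 15) = -1*(-34) = 34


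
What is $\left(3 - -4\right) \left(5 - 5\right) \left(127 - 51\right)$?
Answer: $0$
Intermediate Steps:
$\left(3 - -4\right) \left(5 - 5\right) \left(127 - 51\right) = \left(3 + 4\right) 0 \cdot 76 = 7 \cdot 0 \cdot 76 = 0 \cdot 76 = 0$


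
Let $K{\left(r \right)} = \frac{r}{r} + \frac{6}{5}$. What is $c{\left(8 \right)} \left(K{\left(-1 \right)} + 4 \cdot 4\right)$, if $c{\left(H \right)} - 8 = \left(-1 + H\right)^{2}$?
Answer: $\frac{5187}{5} \approx 1037.4$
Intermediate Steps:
$c{\left(H \right)} = 8 + \left(-1 + H\right)^{2}$
$K{\left(r \right)} = \frac{11}{5}$ ($K{\left(r \right)} = 1 + 6 \cdot \frac{1}{5} = 1 + \frac{6}{5} = \frac{11}{5}$)
$c{\left(8 \right)} \left(K{\left(-1 \right)} + 4 \cdot 4\right) = \left(8 + \left(-1 + 8\right)^{2}\right) \left(\frac{11}{5} + 4 \cdot 4\right) = \left(8 + 7^{2}\right) \left(\frac{11}{5} + 16\right) = \left(8 + 49\right) \frac{91}{5} = 57 \cdot \frac{91}{5} = \frac{5187}{5}$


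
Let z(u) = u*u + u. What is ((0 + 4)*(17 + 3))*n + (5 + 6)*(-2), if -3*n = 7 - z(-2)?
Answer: -466/3 ≈ -155.33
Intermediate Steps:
z(u) = u + u² (z(u) = u² + u = u + u²)
n = -5/3 (n = -(7 - (-2)*(1 - 2))/3 = -(7 - (-2)*(-1))/3 = -(7 - 1*2)/3 = -(7 - 2)/3 = -⅓*5 = -5/3 ≈ -1.6667)
((0 + 4)*(17 + 3))*n + (5 + 6)*(-2) = ((0 + 4)*(17 + 3))*(-5/3) + (5 + 6)*(-2) = (4*20)*(-5/3) + 11*(-2) = 80*(-5/3) - 22 = -400/3 - 22 = -466/3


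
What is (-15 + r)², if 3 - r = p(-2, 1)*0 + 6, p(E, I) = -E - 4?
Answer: 324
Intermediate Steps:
p(E, I) = -4 - E
r = -3 (r = 3 - ((-4 - 1*(-2))*0 + 6) = 3 - ((-4 + 2)*0 + 6) = 3 - (-2*0 + 6) = 3 - (0 + 6) = 3 - 1*6 = 3 - 6 = -3)
(-15 + r)² = (-15 - 3)² = (-18)² = 324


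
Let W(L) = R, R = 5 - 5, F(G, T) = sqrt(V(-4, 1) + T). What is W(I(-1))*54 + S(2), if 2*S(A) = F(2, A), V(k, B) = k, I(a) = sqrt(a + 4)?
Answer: I*sqrt(2)/2 ≈ 0.70711*I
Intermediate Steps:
I(a) = sqrt(4 + a)
F(G, T) = sqrt(-4 + T)
S(A) = sqrt(-4 + A)/2
R = 0
W(L) = 0
W(I(-1))*54 + S(2) = 0*54 + sqrt(-4 + 2)/2 = 0 + sqrt(-2)/2 = 0 + (I*sqrt(2))/2 = 0 + I*sqrt(2)/2 = I*sqrt(2)/2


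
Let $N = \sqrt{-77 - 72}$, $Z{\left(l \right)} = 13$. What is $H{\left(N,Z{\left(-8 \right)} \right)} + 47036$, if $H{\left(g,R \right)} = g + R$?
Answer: $47049 + i \sqrt{149} \approx 47049.0 + 12.207 i$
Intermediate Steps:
$N = i \sqrt{149}$ ($N = \sqrt{-149} = i \sqrt{149} \approx 12.207 i$)
$H{\left(g,R \right)} = R + g$
$H{\left(N,Z{\left(-8 \right)} \right)} + 47036 = \left(13 + i \sqrt{149}\right) + 47036 = 47049 + i \sqrt{149}$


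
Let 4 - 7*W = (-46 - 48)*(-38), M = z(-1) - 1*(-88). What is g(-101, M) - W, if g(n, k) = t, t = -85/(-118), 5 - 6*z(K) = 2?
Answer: 421619/826 ≈ 510.43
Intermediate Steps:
z(K) = 1/2 (z(K) = 5/6 - 1/6*2 = 5/6 - 1/3 = 1/2)
M = 177/2 (M = 1/2 - 1*(-88) = 1/2 + 88 = 177/2 ≈ 88.500)
t = 85/118 (t = -85*(-1/118) = 85/118 ≈ 0.72034)
g(n, k) = 85/118
W = -3568/7 (W = 4/7 - (-46 - 48)*(-38)/7 = 4/7 - (-94)*(-38)/7 = 4/7 - 1/7*3572 = 4/7 - 3572/7 = -3568/7 ≈ -509.71)
g(-101, M) - W = 85/118 - 1*(-3568/7) = 85/118 + 3568/7 = 421619/826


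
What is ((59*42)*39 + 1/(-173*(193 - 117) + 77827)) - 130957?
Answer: -2219459884/64679 ≈ -34315.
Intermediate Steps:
((59*42)*39 + 1/(-173*(193 - 117) + 77827)) - 130957 = (2478*39 + 1/(-173*76 + 77827)) - 130957 = (96642 + 1/(-13148 + 77827)) - 130957 = (96642 + 1/64679) - 130957 = 6250707919/64679 - 130957 = -2219459884/64679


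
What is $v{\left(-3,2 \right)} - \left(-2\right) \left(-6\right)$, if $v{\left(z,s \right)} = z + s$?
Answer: $-13$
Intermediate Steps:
$v{\left(z,s \right)} = s + z$
$v{\left(-3,2 \right)} - \left(-2\right) \left(-6\right) = \left(2 - 3\right) - \left(-2\right) \left(-6\right) = -1 - 12 = -13$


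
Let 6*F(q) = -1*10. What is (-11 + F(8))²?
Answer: 1444/9 ≈ 160.44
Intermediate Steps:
F(q) = -5/3 (F(q) = (-1*10)/6 = (⅙)*(-10) = -5/3)
(-11 + F(8))² = (-11 - 5/3)² = (-38/3)² = 1444/9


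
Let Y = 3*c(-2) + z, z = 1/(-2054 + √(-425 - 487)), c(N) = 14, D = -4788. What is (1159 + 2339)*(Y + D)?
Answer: -17513878871379/1054957 - 3498*I*√57/1054957 ≈ -1.6602e+7 - 0.025034*I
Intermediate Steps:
z = 1/(-2054 + 4*I*√57) (z = 1/(-2054 + √(-912)) = 1/(-2054 + 4*I*√57) ≈ -0.00048675 - 7.157e-6*I)
Y = 88615361/2109914 - I*√57/1054957 (Y = 3*14 + (-1027/2109914 - I*√57/1054957) = 42 + (-1027/2109914 - I*√57/1054957) = 88615361/2109914 - I*√57/1054957 ≈ 42.0 - 7.1565e-6*I)
(1159 + 2339)*(Y + D) = (1159 + 2339)*((88615361/2109914 - I*√57/1054957) - 4788) = 3498*(-10013652871/2109914 - I*√57/1054957) = -17513878871379/1054957 - 3498*I*√57/1054957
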